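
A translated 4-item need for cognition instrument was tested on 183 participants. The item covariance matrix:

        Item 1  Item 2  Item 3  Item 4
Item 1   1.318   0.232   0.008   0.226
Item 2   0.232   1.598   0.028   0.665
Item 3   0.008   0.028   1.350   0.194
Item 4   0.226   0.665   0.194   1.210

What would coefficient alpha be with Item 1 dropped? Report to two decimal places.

Remaining items: Item 2, Item 3, Item 4 (k = 3).
sum of item variances = 1.598 + 1.350 + 1.210 = 4.158
Var(T) = 4.158 + 2 × 0.887 = 5.932
α (item deleted) = (3/2)·(1 − 4.158/5.932) = 0.45

coefficient alpha = 0.45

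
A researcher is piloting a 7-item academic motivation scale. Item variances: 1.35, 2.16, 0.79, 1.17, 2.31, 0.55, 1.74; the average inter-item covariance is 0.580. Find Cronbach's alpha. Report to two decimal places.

Cronbach's alpha = 0.83

Σσᵢ² = 1.35 + 2.16 + 0.79 + 1.17 + 2.31 + 0.55 + 1.74 = 10.07
Sum of the 21 distinct covariances = 21 × 0.580 = 12.180
σ²_T = Σσᵢ² + 2·Σcov = 10.07 + 2 × 12.180 = 34.430
α = (7/6)·(1 − 10.07/34.430) = 0.83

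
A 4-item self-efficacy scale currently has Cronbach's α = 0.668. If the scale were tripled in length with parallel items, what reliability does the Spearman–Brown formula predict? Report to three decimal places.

predicted reliability = 0.858

Length factor m = 3
α' = m·α / (1 + (m−1)·α)
   = 3 × 0.668 / (1 + (3 − 1) × 0.668)
   = 2.0040 / 2.3360 = 0.858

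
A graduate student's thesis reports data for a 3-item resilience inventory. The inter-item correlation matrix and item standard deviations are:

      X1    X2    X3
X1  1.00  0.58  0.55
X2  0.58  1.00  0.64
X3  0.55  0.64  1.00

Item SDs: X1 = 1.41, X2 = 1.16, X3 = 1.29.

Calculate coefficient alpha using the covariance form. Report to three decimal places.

α = 0.807

Σσ²ᵢ = 1.41² + 1.16² + 1.29² = 4.9978
Covariances σ_ij = r_ij · s_i · s_j:
  σ(X1,X2) = 0.58 × 1.41 × 1.16 = 0.9486
  σ(X1,X3) = 0.55 × 1.41 × 1.29 = 1.0004
  σ(X2,X3) = 0.64 × 1.16 × 1.29 = 0.9577
σ²_T = Σσ²ᵢ + 2·Σσ_ij = 4.9978 + 2 × 2.9067 = 10.8112
α = (3/2)·(1 − 4.9978/10.8112) = 0.807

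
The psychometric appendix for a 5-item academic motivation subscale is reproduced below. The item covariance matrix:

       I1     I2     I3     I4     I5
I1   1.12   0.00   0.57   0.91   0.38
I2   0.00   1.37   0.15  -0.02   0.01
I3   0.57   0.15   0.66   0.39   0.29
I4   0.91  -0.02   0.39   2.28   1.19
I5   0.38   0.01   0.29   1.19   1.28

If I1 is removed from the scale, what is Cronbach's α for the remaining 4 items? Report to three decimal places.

Cronbach's α = 0.558

Remaining items: I2, I3, I4, I5 (k = 4).
sum of item variances = 1.37 + 0.66 + 2.28 + 1.28 = 5.59
Var(T) = 5.59 + 2 × 2.01 = 9.61
α (item deleted) = (4/3)·(1 − 5.59/9.61) = 0.558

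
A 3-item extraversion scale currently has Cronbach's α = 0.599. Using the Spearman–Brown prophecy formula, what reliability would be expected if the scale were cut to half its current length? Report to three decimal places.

Length factor m = 1/2
α' = m·α / (1 − (1−m)·α)
   = 1/2 × 0.599 / (1 − (1 − 1/2) × 0.599)
   = 0.2995 / 0.7005 = 0.428

predicted reliability = 0.428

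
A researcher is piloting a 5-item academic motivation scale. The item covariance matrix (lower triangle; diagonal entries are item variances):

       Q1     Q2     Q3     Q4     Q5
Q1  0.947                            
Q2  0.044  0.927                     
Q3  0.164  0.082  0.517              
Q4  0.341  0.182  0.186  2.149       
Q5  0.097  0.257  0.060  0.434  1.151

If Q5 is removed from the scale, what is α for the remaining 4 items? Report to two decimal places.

α = 0.41

Remaining items: Q1, Q2, Q3, Q4 (k = 4).
Σσ²ᵢ = 0.947 + 0.927 + 0.517 + 2.149 = 4.540
σ²_T = 4.540 + 2 × 0.999 = 6.538
α (item deleted) = (4/3)·(1 − 4.540/6.538) = 0.41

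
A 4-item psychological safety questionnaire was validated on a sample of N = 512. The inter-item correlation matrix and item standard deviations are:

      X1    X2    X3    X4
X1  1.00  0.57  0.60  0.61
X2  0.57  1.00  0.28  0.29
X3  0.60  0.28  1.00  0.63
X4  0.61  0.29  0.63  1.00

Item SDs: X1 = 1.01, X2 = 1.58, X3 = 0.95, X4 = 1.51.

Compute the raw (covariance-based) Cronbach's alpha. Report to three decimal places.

α = 0.759

Σσ²ᵢ = 1.01² + 1.58² + 0.95² + 1.51² = 6.6991
Covariances σ_ij = r_ij · s_i · s_j:
  σ(X1,X2) = 0.57 × 1.01 × 1.58 = 0.9096
  σ(X1,X3) = 0.60 × 1.01 × 0.95 = 0.5757
  σ(X1,X4) = 0.61 × 1.01 × 1.51 = 0.9303
  σ(X2,X3) = 0.28 × 1.58 × 0.95 = 0.4203
  σ(X2,X4) = 0.29 × 1.58 × 1.51 = 0.6919
  σ(X3,X4) = 0.63 × 0.95 × 1.51 = 0.9037
σ²_T = Σσ²ᵢ + 2·Σσ_ij = 6.6991 + 2 × 4.4315 = 15.5621
α = (4/3)·(1 − 6.6991/15.5621) = 0.759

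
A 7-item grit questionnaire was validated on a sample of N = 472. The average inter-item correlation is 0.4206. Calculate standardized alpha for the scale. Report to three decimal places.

Standardized α = k·r̄ / (1 + (k−1)·r̄) = 7 × 0.4206 / (1 + 6 × 0.4206)
  = 2.9442 / 3.5236 = 0.836

α = 0.836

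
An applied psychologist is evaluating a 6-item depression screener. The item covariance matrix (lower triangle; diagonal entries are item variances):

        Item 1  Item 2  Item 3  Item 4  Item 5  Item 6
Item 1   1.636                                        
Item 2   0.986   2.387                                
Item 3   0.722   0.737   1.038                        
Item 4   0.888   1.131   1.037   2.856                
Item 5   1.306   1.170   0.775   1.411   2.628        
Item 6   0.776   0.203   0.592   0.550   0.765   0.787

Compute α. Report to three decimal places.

sum of item variances = 1.636 + 2.387 + 1.038 + 2.856 + 2.628 + 0.787 = 11.332
Sum of the distinct covariances = 13.049
total variance = 11.332 + 2 × 13.049 = 37.430
α = (k/(k−1))·(1 − sum of item variances/total variance) = (6/5)·(1 − 11.332/37.430) = 0.837

α = 0.837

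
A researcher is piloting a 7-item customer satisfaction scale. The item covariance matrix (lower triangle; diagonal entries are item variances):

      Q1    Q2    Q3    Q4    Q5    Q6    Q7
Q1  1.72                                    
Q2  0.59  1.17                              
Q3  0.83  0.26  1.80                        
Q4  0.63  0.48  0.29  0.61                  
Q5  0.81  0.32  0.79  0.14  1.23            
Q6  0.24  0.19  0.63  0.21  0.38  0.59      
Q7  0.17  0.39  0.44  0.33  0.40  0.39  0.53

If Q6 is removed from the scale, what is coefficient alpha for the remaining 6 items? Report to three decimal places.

Remaining items: Q1, Q2, Q3, Q4, Q5, Q7 (k = 6).
sum of item variances = 1.72 + 1.17 + 1.80 + 0.61 + 1.23 + 0.53 = 7.06
Var(T) = 7.06 + 2 × 6.87 = 20.80
α (item deleted) = (6/5)·(1 − 7.06/20.80) = 0.793

coefficient alpha = 0.793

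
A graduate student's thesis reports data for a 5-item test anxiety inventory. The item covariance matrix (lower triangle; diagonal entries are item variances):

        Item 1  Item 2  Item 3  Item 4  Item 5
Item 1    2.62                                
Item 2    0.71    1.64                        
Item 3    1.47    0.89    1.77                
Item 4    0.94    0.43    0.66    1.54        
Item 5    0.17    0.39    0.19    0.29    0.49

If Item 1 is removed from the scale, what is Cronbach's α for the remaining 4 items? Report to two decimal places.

α = 0.68

Remaining items: Item 2, Item 3, Item 4, Item 5 (k = 4).
Σσ²ᵢ = 1.64 + 1.77 + 1.54 + 0.49 = 5.44
σ²_total = 5.44 + 2 × 2.85 = 11.14
α (item deleted) = (4/3)·(1 − 5.44/11.14) = 0.68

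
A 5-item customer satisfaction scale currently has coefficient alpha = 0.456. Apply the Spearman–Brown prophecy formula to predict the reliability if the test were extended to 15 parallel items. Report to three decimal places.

Length factor m = 15/5 = 3.0000
α' = m·α / (1 + (m−1)·α)
   = 15/5 × 0.456 / (1 + (15/5 − 1) × 0.456)
   = 1.3680 / 1.9120 = 0.715

predicted reliability = 0.715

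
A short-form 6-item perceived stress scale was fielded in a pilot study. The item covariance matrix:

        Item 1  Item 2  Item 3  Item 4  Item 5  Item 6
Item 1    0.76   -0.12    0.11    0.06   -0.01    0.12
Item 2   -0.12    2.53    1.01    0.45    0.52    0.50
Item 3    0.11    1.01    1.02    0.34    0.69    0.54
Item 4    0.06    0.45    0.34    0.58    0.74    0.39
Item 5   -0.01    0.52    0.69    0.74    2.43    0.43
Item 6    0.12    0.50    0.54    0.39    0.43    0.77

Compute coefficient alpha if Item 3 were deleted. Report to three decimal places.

Remaining items: Item 1, Item 2, Item 4, Item 5, Item 6 (k = 5).
sum of item variances = 0.76 + 2.53 + 0.58 + 2.43 + 0.77 = 7.07
Var(T) = 7.07 + 2 × 3.08 = 13.23
α (item deleted) = (5/4)·(1 − 7.07/13.23) = 0.582

α = 0.582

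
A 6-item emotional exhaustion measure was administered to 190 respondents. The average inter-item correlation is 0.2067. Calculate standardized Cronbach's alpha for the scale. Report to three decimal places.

α = 0.610

Standardized α = k·r̄ / (1 + (k−1)·r̄) = 6 × 0.2067 / (1 + 5 × 0.2067)
  = 1.2402 / 2.0335 = 0.610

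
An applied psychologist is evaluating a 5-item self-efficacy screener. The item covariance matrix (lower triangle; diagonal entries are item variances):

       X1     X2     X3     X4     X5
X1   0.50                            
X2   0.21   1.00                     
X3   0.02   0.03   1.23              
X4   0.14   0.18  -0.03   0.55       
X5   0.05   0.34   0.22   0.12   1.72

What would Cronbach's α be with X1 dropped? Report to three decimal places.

Cronbach's α = 0.369

Remaining items: X2, X3, X4, X5 (k = 4).
Σσ²ᵢ = 1.00 + 1.23 + 0.55 + 1.72 = 4.50
Var(T) = 4.50 + 2 × 0.86 = 6.22
α (item deleted) = (4/3)·(1 − 4.50/6.22) = 0.369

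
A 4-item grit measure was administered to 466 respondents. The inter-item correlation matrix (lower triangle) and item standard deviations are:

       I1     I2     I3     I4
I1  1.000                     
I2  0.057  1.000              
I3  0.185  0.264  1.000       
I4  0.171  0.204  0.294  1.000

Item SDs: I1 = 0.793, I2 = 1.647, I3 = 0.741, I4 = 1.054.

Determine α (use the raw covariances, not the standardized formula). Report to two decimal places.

α = 0.44

Σσ²ᵢ = 0.793² + 1.647² + 0.741² + 1.054² = 5.0015
Covariances σ_ij = r_ij · s_i · s_j:
  σ(I1,I2) = 0.057 × 0.793 × 1.647 = 0.0744
  σ(I1,I3) = 0.185 × 0.793 × 0.741 = 0.1087
  σ(I1,I4) = 0.171 × 0.793 × 1.054 = 0.1429
  σ(I2,I3) = 0.264 × 1.647 × 0.741 = 0.3222
  σ(I2,I4) = 0.204 × 1.647 × 1.054 = 0.3541
  σ(I3,I4) = 0.294 × 0.741 × 1.054 = 0.2296
σ²_T = Σσ²ᵢ + 2·Σσ_ij = 5.0015 + 2 × 1.2319 = 7.4653
α = (4/3)·(1 − 5.0015/7.4653) = 0.44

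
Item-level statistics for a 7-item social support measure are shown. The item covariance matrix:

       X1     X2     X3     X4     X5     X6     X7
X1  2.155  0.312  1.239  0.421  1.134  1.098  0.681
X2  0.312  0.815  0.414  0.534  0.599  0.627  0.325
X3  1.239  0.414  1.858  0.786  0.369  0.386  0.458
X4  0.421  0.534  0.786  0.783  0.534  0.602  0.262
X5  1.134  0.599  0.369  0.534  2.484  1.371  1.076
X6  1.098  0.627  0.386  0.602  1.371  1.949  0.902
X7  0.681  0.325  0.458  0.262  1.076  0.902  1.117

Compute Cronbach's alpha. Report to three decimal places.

ΣVar(i) = 2.155 + 0.815 + 1.858 + 0.783 + 2.484 + 1.949 + 1.117 = 11.161
Sum of off-diagonal covariances = 14.130
Var(T) = 11.161 + 2 × 14.130 = 39.421
α = (k/(k−1))·(1 − ΣVar(i)/Var(T)) = (7/6)·(1 − 11.161/39.421) = 0.836

α = 0.836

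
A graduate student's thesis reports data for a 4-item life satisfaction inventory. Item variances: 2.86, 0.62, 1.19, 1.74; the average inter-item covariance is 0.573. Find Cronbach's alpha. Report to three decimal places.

α = 0.690

sum of item variances = 2.86 + 0.62 + 1.19 + 1.74 = 6.41
Sum of the 6 distinct covariances = 6 × 0.573 = 3.438
total variance = sum of item variances + 2·Σcov = 6.41 + 2 × 3.438 = 13.286
α = (4/3)·(1 − 6.41/13.286) = 0.690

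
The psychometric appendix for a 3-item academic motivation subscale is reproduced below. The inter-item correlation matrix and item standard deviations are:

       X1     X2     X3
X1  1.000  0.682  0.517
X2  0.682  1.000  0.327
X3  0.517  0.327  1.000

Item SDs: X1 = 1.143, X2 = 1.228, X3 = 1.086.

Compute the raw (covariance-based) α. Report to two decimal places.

Σσ²ᵢ = 1.143² + 1.228² + 1.086² = 3.9938
Covariances σ_ij = r_ij · s_i · s_j:
  σ(X1,X2) = 0.682 × 1.143 × 1.228 = 0.9573
  σ(X1,X3) = 0.517 × 1.143 × 1.086 = 0.6418
  σ(X2,X3) = 0.327 × 1.228 × 1.086 = 0.4361
σ²_T = Σσ²ᵢ + 2·Σσ_ij = 3.9938 + 2 × 2.0352 = 8.0642
α = (3/2)·(1 − 3.9938/8.0642) = 0.76

α = 0.76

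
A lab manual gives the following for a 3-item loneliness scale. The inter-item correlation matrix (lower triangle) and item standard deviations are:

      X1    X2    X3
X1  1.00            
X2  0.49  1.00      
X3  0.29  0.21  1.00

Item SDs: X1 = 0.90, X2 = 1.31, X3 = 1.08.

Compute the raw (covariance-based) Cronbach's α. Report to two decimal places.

α = 0.58

Σσ²ᵢ = 0.90² + 1.31² + 1.08² = 3.6925
Covariances σ_ij = r_ij · s_i · s_j:
  σ(X1,X2) = 0.49 × 0.90 × 1.31 = 0.5777
  σ(X1,X3) = 0.29 × 0.90 × 1.08 = 0.2819
  σ(X2,X3) = 0.21 × 1.31 × 1.08 = 0.2971
σ²_T = Σσ²ᵢ + 2·Σσ_ij = 3.6925 + 2 × 1.1567 = 6.0059
α = (3/2)·(1 − 3.6925/6.0059) = 0.58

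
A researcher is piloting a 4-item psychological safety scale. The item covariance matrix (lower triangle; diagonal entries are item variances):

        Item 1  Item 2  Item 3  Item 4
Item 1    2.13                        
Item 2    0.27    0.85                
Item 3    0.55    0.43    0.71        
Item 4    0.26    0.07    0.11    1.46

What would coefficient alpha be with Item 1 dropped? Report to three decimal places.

α = 0.432

Remaining items: Item 2, Item 3, Item 4 (k = 3).
Σσᵢ² = 0.85 + 0.71 + 1.46 = 3.02
σ²_T = 3.02 + 2 × 0.61 = 4.24
α (item deleted) = (3/2)·(1 − 3.02/4.24) = 0.432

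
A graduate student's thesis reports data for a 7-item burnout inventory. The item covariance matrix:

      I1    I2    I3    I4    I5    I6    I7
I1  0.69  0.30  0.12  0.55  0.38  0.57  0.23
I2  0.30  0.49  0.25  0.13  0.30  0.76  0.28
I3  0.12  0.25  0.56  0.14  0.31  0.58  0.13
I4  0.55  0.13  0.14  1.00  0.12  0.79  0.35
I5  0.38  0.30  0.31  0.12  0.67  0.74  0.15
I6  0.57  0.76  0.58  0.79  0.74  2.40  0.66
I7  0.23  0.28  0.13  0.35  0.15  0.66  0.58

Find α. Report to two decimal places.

ΣVar(i) = 0.69 + 0.49 + 0.56 + 1.00 + 0.67 + 2.40 + 0.58 = 6.39
Sum of off-diagonal covariances = 7.84
σ²_total = 6.39 + 2 × 7.84 = 22.07
α = (k/(k−1))·(1 − ΣVar(i)/σ²_total) = (7/6)·(1 − 6.39/22.07) = 0.83

α = 0.83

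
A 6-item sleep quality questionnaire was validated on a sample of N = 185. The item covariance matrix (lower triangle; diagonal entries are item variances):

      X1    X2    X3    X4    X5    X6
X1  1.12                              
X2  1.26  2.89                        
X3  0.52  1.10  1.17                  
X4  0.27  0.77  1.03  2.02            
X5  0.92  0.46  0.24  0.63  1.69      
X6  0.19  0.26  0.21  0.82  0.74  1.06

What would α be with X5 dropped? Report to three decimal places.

α = 0.761

Remaining items: X1, X2, X3, X4, X6 (k = 5).
sum of item variances = 1.12 + 2.89 + 1.17 + 2.02 + 1.06 = 8.26
Var(T) = 8.26 + 2 × 6.43 = 21.12
α (item deleted) = (5/4)·(1 − 8.26/21.12) = 0.761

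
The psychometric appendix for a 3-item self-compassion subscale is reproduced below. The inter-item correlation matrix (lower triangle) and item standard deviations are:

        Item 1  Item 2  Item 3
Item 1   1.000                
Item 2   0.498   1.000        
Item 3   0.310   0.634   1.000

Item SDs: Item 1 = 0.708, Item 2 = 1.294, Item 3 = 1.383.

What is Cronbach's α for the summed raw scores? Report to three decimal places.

Cronbach's α = 0.721

Σσ²ᵢ = 0.708² + 1.294² + 1.383² = 4.0884
Covariances σ_ij = r_ij · s_i · s_j:
  σ(Item 1,Item 2) = 0.498 × 0.708 × 1.294 = 0.4562
  σ(Item 1,Item 3) = 0.310 × 0.708 × 1.383 = 0.3035
  σ(Item 2,Item 3) = 0.634 × 1.294 × 1.383 = 1.1346
σ²_T = Σσ²ᵢ + 2·Σσ_ij = 4.0884 + 2 × 1.8943 = 7.8770
α = (3/2)·(1 − 4.0884/7.8770) = 0.721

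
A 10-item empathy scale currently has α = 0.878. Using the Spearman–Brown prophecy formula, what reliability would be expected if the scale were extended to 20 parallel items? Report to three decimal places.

Length factor m = 20/10 = 2.0000
α' = m·α / (1 + (m−1)·α)
   = 20/10 × 0.878 / (1 + (20/10 − 1) × 0.878)
   = 1.7560 / 1.8780 = 0.935

predicted reliability = 0.935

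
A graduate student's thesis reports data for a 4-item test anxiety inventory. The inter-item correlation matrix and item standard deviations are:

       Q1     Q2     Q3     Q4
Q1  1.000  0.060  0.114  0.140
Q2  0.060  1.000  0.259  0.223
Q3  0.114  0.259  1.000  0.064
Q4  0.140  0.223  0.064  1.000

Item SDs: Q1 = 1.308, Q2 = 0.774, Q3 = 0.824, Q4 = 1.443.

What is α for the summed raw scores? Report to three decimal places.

Σσ²ᵢ = 1.308² + 0.774² + 0.824² + 1.443² = 5.0712
Covariances σ_ij = r_ij · s_i · s_j:
  σ(Q1,Q2) = 0.060 × 1.308 × 0.774 = 0.0607
  σ(Q1,Q3) = 0.114 × 1.308 × 0.824 = 0.1229
  σ(Q1,Q4) = 0.140 × 1.308 × 1.443 = 0.2642
  σ(Q2,Q3) = 0.259 × 0.774 × 0.824 = 0.1652
  σ(Q2,Q4) = 0.223 × 0.774 × 1.443 = 0.2491
  σ(Q3,Q4) = 0.064 × 0.824 × 1.443 = 0.0761
σ²_T = Σσ²ᵢ + 2·Σσ_ij = 5.0712 + 2 × 0.9382 = 6.9476
α = (4/3)·(1 − 5.0712/6.9476) = 0.360

α = 0.360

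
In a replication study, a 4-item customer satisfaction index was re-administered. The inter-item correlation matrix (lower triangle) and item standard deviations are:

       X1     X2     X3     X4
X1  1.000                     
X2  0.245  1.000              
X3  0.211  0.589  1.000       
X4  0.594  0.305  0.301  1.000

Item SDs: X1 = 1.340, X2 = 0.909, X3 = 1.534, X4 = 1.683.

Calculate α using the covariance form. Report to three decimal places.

Σσ²ᵢ = 1.340² + 0.909² + 1.534² + 1.683² = 7.8075
Covariances σ_ij = r_ij · s_i · s_j:
  σ(X1,X2) = 0.245 × 1.340 × 0.909 = 0.2984
  σ(X1,X3) = 0.211 × 1.340 × 1.534 = 0.4337
  σ(X1,X4) = 0.594 × 1.340 × 1.683 = 1.3396
  σ(X2,X3) = 0.589 × 0.909 × 1.534 = 0.8213
  σ(X2,X4) = 0.305 × 0.909 × 1.683 = 0.4666
  σ(X3,X4) = 0.301 × 1.534 × 1.683 = 0.7771
σ²_T = Σσ²ᵢ + 2·Σσ_ij = 7.8075 + 2 × 4.1367 = 16.0809
α = (4/3)·(1 − 7.8075/16.0809) = 0.686

α = 0.686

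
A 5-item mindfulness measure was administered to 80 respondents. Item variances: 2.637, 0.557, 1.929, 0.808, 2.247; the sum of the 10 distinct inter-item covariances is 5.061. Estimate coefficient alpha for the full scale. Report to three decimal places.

α = 0.691

ΣVar(i) = 2.637 + 0.557 + 1.929 + 0.808 + 2.247 = 8.178
Sum of distinct covariances = 5.061
total variance = ΣVar(i) + 2·Σcov = 8.178 + 2 × 5.061 = 18.300
α = (5/4)·(1 − 8.178/18.300) = 0.691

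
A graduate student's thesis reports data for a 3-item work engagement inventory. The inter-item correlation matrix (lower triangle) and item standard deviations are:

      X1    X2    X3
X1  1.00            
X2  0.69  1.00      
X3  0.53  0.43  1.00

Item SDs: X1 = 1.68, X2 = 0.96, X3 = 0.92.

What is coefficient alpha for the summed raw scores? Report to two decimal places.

Σσ²ᵢ = 1.68² + 0.96² + 0.92² = 4.5904
Covariances σ_ij = r_ij · s_i · s_j:
  σ(X1,X2) = 0.69 × 1.68 × 0.96 = 1.1128
  σ(X1,X3) = 0.53 × 1.68 × 0.92 = 0.8192
  σ(X2,X3) = 0.43 × 0.96 × 0.92 = 0.3798
σ²_T = Σσ²ᵢ + 2·Σσ_ij = 4.5904 + 2 × 2.3118 = 9.2140
α = (3/2)·(1 − 4.5904/9.2140) = 0.75

coefficient alpha = 0.75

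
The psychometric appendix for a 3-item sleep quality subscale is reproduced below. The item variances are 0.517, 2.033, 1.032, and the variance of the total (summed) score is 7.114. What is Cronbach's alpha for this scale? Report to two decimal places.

α = 0.74

ΣVar(i) = 0.517 + 2.033 + 1.032 = 3.582
α = (k/(k−1))·(1 − ΣVar(i)/Var(T)) = (3/2)·(1 − 3.582/7.114) = 0.74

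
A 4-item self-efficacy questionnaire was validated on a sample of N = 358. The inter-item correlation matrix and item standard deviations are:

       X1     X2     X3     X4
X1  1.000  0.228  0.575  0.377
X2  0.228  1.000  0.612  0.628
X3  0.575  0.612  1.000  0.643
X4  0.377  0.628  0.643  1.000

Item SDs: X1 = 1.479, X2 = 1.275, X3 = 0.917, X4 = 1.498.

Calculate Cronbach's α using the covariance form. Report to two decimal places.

Σσ²ᵢ = 1.479² + 1.275² + 0.917² + 1.498² = 6.8980
Covariances σ_ij = r_ij · s_i · s_j:
  σ(X1,X2) = 0.228 × 1.479 × 1.275 = 0.4299
  σ(X1,X3) = 0.575 × 1.479 × 0.917 = 0.7798
  σ(X1,X4) = 0.377 × 1.479 × 1.498 = 0.8353
  σ(X2,X3) = 0.612 × 1.275 × 0.917 = 0.7155
  σ(X2,X4) = 0.628 × 1.275 × 1.498 = 1.1994
  σ(X3,X4) = 0.643 × 0.917 × 1.498 = 0.8833
σ²_T = Σσ²ᵢ + 2·Σσ_ij = 6.8980 + 2 × 4.8432 = 16.5844
α = (4/3)·(1 − 6.8980/16.5844) = 0.78

Cronbach's α = 0.78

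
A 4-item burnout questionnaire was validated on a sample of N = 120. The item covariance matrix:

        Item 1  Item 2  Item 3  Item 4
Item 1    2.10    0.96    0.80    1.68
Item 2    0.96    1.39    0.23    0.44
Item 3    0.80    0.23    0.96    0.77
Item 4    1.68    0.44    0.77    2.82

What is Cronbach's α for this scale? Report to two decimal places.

α = 0.76

sum of item variances = 2.10 + 1.39 + 0.96 + 2.82 = 7.27
Σ_{i<j} σ_ij = 4.88
σ²_T = 7.27 + 2 × 4.88 = 17.03
α = (k/(k−1))·(1 − sum of item variances/σ²_T) = (4/3)·(1 − 7.27/17.03) = 0.76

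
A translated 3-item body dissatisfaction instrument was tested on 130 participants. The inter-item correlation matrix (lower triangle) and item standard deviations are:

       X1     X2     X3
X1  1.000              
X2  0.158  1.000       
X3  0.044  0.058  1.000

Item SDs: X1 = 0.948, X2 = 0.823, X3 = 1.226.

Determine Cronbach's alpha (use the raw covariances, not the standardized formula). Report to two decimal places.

Σσ²ᵢ = 0.948² + 0.823² + 1.226² = 3.0791
Covariances σ_ij = r_ij · s_i · s_j:
  σ(X1,X2) = 0.158 × 0.948 × 0.823 = 0.1233
  σ(X1,X3) = 0.044 × 0.948 × 1.226 = 0.0511
  σ(X2,X3) = 0.058 × 0.823 × 1.226 = 0.0585
σ²_T = Σσ²ᵢ + 2·Σσ_ij = 3.0791 + 2 × 0.2329 = 3.5449
α = (3/2)·(1 − 3.0791/3.5449) = 0.20

Cronbach's alpha = 0.20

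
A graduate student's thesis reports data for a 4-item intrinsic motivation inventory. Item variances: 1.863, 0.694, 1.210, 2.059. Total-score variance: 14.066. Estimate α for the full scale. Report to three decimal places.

ΣVar(i) = 1.863 + 0.694 + 1.210 + 2.059 = 5.826
α = (k/(k−1))·(1 − ΣVar(i)/σ²_T) = (4/3)·(1 − 5.826/14.066) = 0.781

α = 0.781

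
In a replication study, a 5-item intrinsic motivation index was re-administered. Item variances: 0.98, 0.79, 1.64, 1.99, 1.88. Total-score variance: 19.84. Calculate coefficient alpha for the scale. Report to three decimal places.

Σσ²ᵢ = 0.98 + 0.79 + 1.64 + 1.99 + 1.88 = 7.28
α = (k/(k−1))·(1 − Σσ²ᵢ/σ²_total) = (5/4)·(1 − 7.28/19.84) = 0.791

coefficient alpha = 0.791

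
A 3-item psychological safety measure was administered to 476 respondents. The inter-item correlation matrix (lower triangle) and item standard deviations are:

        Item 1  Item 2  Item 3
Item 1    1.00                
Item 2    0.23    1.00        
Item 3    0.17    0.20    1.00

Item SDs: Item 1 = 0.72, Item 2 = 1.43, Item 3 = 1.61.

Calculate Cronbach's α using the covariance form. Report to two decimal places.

Σσ²ᵢ = 0.72² + 1.43² + 1.61² = 5.1554
Covariances σ_ij = r_ij · s_i · s_j:
  σ(Item 1,Item 2) = 0.23 × 0.72 × 1.43 = 0.2368
  σ(Item 1,Item 3) = 0.17 × 0.72 × 1.61 = 0.1971
  σ(Item 2,Item 3) = 0.20 × 1.43 × 1.61 = 0.4605
σ²_T = Σσ²ᵢ + 2·Σσ_ij = 5.1554 + 2 × 0.8944 = 6.9442
α = (3/2)·(1 − 5.1554/6.9442) = 0.39

α = 0.39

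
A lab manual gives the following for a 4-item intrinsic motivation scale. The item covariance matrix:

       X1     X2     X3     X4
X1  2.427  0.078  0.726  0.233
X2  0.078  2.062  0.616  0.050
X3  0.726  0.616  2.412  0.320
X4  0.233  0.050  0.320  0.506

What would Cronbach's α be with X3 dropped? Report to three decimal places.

Remaining items: X1, X2, X4 (k = 3).
Σσᵢ² = 2.427 + 2.062 + 0.506 = 4.995
Var(T) = 4.995 + 2 × 0.361 = 5.717
α (item deleted) = (3/2)·(1 − 4.995/5.717) = 0.189

α = 0.189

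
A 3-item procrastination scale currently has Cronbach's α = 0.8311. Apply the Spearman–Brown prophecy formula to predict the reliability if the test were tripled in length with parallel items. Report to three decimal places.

Length factor m = 3
α' = m·α / (1 + (m−1)·α)
   = 3 × 0.8311 / (1 + (3 − 1) × 0.8311)
   = 2.4933 / 2.6622 = 0.937

predicted reliability = 0.937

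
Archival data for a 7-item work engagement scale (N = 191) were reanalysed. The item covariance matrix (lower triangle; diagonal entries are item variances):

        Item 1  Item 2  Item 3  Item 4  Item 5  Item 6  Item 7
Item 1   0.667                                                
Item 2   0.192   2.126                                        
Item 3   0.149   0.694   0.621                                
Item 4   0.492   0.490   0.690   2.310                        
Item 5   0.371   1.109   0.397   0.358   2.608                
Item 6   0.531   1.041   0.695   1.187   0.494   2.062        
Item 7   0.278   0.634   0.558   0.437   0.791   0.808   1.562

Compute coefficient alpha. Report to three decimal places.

α = 0.787

Σσ²ᵢ = 0.667 + 2.126 + 0.621 + 2.310 + 2.608 + 2.062 + 1.562 = 11.956
Σ_{i<j} σ_ij = 12.396
Var(T) = 11.956 + 2 × 12.396 = 36.748
α = (k/(k−1))·(1 − Σσ²ᵢ/Var(T)) = (7/6)·(1 − 11.956/36.748) = 0.787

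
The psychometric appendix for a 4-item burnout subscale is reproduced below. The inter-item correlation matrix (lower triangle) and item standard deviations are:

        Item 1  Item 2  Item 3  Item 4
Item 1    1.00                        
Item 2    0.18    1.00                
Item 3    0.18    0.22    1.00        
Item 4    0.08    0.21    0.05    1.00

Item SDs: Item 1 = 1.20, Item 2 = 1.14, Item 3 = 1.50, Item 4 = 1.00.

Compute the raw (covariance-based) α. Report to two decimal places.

Σσ²ᵢ = 1.20² + 1.14² + 1.50² + 1.00² = 5.9896
Covariances σ_ij = r_ij · s_i · s_j:
  σ(Item 1,Item 2) = 0.18 × 1.20 × 1.14 = 0.2462
  σ(Item 1,Item 3) = 0.18 × 1.20 × 1.50 = 0.3240
  σ(Item 1,Item 4) = 0.08 × 1.20 × 1.00 = 0.0960
  σ(Item 2,Item 3) = 0.22 × 1.14 × 1.50 = 0.3762
  σ(Item 2,Item 4) = 0.21 × 1.14 × 1.00 = 0.2394
  σ(Item 3,Item 4) = 0.05 × 1.50 × 1.00 = 0.0750
σ²_T = Σσ²ᵢ + 2·Σσ_ij = 5.9896 + 2 × 1.3568 = 8.7032
α = (4/3)·(1 − 5.9896/8.7032) = 0.42

α = 0.42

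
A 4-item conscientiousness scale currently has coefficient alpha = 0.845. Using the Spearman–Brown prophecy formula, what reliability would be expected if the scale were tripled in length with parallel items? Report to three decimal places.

Length factor m = 3
α' = m·α / (1 + (m−1)·α)
   = 3 × 0.845 / (1 + (3 − 1) × 0.845)
   = 2.5350 / 2.6900 = 0.942

predicted reliability = 0.942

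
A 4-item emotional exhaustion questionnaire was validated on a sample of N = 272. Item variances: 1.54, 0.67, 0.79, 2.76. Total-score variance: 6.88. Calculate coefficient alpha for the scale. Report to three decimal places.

α = 0.217

Σσᵢ² = 1.54 + 0.67 + 0.79 + 2.76 = 5.76
α = (k/(k−1))·(1 − Σσᵢ²/σ²_total) = (4/3)·(1 − 5.76/6.88) = 0.217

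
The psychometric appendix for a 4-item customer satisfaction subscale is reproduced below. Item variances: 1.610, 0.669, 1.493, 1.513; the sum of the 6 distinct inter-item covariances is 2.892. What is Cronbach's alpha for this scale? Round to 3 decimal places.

α = 0.697

Σσᵢ² = 1.610 + 0.669 + 1.493 + 1.513 = 5.285
Sum of distinct covariances = 2.892
σ²_T = Σσᵢ² + 2·Σcov = 5.285 + 2 × 2.892 = 11.069
α = (4/3)·(1 − 5.285/11.069) = 0.697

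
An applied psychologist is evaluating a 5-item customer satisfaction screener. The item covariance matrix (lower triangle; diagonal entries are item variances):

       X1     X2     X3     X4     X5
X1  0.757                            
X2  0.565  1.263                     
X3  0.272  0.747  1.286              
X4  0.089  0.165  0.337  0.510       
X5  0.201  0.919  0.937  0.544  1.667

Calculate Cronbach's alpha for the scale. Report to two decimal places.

Cronbach's alpha = 0.79

sum of item variances = 0.757 + 1.263 + 1.286 + 0.510 + 1.667 = 5.483
Sum of off-diagonal covariances = 4.776
σ²_T = 5.483 + 2 × 4.776 = 15.035
α = (k/(k−1))·(1 − sum of item variances/σ²_T) = (5/4)·(1 − 5.483/15.035) = 0.79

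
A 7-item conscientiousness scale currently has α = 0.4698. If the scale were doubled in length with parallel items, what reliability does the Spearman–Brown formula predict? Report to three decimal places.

Length factor m = 2
α' = m·α / (1 + (m−1)·α)
   = 2 × 0.4698 / (1 + (2 − 1) × 0.4698)
   = 0.9396 / 1.4698 = 0.639

predicted reliability = 0.639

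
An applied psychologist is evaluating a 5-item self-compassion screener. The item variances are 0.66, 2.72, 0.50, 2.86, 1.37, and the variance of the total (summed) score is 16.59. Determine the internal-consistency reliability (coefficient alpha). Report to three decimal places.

Σσ²ᵢ = 0.66 + 2.72 + 0.50 + 2.86 + 1.37 = 8.11
α = (k/(k−1))·(1 − Σσ²ᵢ/σ²_T) = (5/4)·(1 − 8.11/16.59) = 0.639

α = 0.639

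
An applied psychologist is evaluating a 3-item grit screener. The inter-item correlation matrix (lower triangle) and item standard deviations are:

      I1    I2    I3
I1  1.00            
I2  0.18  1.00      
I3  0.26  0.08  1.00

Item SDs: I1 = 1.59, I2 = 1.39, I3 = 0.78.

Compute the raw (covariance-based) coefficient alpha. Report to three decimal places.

Σσ²ᵢ = 1.59² + 1.39² + 0.78² = 5.0686
Covariances σ_ij = r_ij · s_i · s_j:
  σ(I1,I2) = 0.18 × 1.59 × 1.39 = 0.3978
  σ(I1,I3) = 0.26 × 1.59 × 0.78 = 0.3225
  σ(I2,I3) = 0.08 × 1.39 × 0.78 = 0.0867
σ²_T = Σσ²ᵢ + 2·Σσ_ij = 5.0686 + 2 × 0.8070 = 6.6826
α = (3/2)·(1 − 5.0686/6.6826) = 0.362

α = 0.362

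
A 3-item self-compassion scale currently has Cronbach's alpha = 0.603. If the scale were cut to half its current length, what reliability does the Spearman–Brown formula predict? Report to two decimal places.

Length factor m = 1/2
α' = m·α / (1 − (1−m)·α)
   = 1/2 × 0.603 / (1 − (1 − 1/2) × 0.603)
   = 0.3015 / 0.6985 = 0.43

predicted reliability = 0.43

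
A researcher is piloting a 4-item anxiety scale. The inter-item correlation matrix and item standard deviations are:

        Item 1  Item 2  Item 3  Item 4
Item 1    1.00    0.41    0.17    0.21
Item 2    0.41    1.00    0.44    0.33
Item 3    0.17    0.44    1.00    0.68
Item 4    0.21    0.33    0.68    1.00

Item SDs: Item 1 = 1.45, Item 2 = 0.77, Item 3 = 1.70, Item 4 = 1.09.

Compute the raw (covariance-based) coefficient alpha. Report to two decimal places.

Σσ²ᵢ = 1.45² + 0.77² + 1.70² + 1.09² = 6.7735
Covariances σ_ij = r_ij · s_i · s_j:
  σ(Item 1,Item 2) = 0.41 × 1.45 × 0.77 = 0.4578
  σ(Item 1,Item 3) = 0.17 × 1.45 × 1.70 = 0.4190
  σ(Item 1,Item 4) = 0.21 × 1.45 × 1.09 = 0.3319
  σ(Item 2,Item 3) = 0.44 × 0.77 × 1.70 = 0.5760
  σ(Item 2,Item 4) = 0.33 × 0.77 × 1.09 = 0.2770
  σ(Item 3,Item 4) = 0.68 × 1.70 × 1.09 = 1.2600
σ²_T = Σσ²ᵢ + 2·Σσ_ij = 6.7735 + 2 × 3.3217 = 13.4169
α = (4/3)·(1 − 6.7735/13.4169) = 0.66

coefficient alpha = 0.66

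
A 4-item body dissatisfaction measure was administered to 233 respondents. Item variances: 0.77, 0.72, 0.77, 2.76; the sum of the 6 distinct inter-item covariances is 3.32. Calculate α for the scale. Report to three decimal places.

α = 0.759

Σσᵢ² = 0.77 + 0.72 + 0.77 + 2.76 = 5.02
Sum of distinct covariances = 3.32
σ²_total = Σσᵢ² + 2·Σcov = 5.02 + 2 × 3.32 = 11.66
α = (4/3)·(1 − 5.02/11.66) = 0.759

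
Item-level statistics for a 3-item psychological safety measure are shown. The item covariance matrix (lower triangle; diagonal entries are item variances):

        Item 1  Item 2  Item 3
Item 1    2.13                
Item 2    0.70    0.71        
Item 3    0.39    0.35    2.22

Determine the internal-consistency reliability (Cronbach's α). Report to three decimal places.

α = 0.544

sum of item variances = 2.13 + 0.71 + 2.22 = 5.06
Sum of the distinct covariances = 1.44
σ²_total = 5.06 + 2 × 1.44 = 7.94
α = (k/(k−1))·(1 − sum of item variances/σ²_total) = (3/2)·(1 − 5.06/7.94) = 0.544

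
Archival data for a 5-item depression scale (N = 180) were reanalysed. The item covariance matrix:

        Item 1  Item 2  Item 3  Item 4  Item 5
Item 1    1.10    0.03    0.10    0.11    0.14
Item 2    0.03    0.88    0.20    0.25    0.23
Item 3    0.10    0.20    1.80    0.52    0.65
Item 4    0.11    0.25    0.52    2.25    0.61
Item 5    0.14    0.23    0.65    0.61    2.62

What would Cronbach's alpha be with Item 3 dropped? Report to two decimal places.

α = 0.38

Remaining items: Item 1, Item 2, Item 4, Item 5 (k = 4).
Σσᵢ² = 1.10 + 0.88 + 2.25 + 2.62 = 6.85
σ²_total = 6.85 + 2 × 1.37 = 9.59
α (item deleted) = (4/3)·(1 − 6.85/9.59) = 0.38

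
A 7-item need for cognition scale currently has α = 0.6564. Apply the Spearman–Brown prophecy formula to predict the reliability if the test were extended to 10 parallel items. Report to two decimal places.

Length factor m = 10/7 = 1.4286
α' = m·α / (1 + (m−1)·α)
   = 10/7 × 0.6564 / (1 + (10/7 − 1) × 0.6564)
   = 0.9377 / 1.2813 = 0.73

predicted reliability = 0.73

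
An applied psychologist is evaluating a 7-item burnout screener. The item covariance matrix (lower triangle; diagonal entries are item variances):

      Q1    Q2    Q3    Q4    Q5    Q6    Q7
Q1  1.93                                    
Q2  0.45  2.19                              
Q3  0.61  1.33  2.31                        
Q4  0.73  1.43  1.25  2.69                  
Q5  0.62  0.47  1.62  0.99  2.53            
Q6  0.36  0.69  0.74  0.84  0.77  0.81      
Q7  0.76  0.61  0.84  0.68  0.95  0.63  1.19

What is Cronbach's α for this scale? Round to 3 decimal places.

Σσᵢ² = 1.93 + 2.19 + 2.31 + 2.69 + 2.53 + 0.81 + 1.19 = 13.65
Sum of off-diagonal covariances = 17.37
σ²_total = 13.65 + 2 × 17.37 = 48.39
α = (k/(k−1))·(1 − Σσᵢ²/σ²_total) = (7/6)·(1 − 13.65/48.39) = 0.838

α = 0.838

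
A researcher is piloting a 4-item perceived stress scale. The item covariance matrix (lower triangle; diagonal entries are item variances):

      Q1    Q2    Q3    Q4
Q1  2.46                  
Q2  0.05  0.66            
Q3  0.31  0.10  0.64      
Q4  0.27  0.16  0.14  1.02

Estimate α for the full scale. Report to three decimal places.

α = 0.402

ΣVar(i) = 2.46 + 0.66 + 0.64 + 1.02 = 4.78
Σ_{i<j} σ_ij = 1.03
Var(T) = 4.78 + 2 × 1.03 = 6.84
α = (k/(k−1))·(1 − ΣVar(i)/Var(T)) = (4/3)·(1 − 4.78/6.84) = 0.402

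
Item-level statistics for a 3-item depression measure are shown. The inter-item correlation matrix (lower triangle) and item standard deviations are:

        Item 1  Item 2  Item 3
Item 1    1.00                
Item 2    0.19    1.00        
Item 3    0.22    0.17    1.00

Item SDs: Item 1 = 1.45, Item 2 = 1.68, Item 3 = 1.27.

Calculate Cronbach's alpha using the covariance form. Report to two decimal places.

Σσ²ᵢ = 1.45² + 1.68² + 1.27² = 6.5378
Covariances σ_ij = r_ij · s_i · s_j:
  σ(Item 1,Item 2) = 0.19 × 1.45 × 1.68 = 0.4628
  σ(Item 1,Item 3) = 0.22 × 1.45 × 1.27 = 0.4051
  σ(Item 2,Item 3) = 0.17 × 1.68 × 1.27 = 0.3627
σ²_T = Σσ²ᵢ + 2·Σσ_ij = 6.5378 + 2 × 1.2306 = 8.9990
α = (3/2)·(1 − 6.5378/8.9990) = 0.41

α = 0.41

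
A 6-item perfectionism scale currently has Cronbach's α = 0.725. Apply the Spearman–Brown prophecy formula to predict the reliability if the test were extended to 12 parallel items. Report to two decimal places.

predicted reliability = 0.84

Length factor m = 12/6 = 2.0000
α' = m·α / (1 + (m−1)·α)
   = 12/6 × 0.725 / (1 + (12/6 − 1) × 0.725)
   = 1.4500 / 1.7250 = 0.84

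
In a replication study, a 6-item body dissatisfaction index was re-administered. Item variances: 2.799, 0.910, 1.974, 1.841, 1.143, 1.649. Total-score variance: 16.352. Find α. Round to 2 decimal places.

α = 0.44

ΣVar(i) = 2.799 + 0.910 + 1.974 + 1.841 + 1.143 + 1.649 = 10.316
α = (k/(k−1))·(1 − ΣVar(i)/σ²_total) = (6/5)·(1 − 10.316/16.352) = 0.44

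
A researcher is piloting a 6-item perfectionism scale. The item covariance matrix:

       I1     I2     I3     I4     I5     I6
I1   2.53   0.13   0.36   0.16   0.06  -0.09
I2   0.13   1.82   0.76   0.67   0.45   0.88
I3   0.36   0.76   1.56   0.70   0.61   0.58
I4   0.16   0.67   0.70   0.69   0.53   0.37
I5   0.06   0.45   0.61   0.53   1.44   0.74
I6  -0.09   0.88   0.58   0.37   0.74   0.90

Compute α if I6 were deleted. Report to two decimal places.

Remaining items: I1, I2, I3, I4, I5 (k = 5).
Σσᵢ² = 2.53 + 1.82 + 1.56 + 0.69 + 1.44 = 8.04
Var(T) = 8.04 + 2 × 4.43 = 16.90
α (item deleted) = (5/4)·(1 − 8.04/16.90) = 0.66

α = 0.66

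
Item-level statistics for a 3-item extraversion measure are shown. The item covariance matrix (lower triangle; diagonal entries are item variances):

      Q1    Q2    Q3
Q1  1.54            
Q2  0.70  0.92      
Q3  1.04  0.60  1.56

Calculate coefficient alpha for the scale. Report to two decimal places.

coefficient alpha = 0.81

ΣVar(i) = 1.54 + 0.92 + 1.56 = 4.02
Σ_{i<j} σ_ij = 2.34
σ²_total = 4.02 + 2 × 2.34 = 8.70
α = (k/(k−1))·(1 − ΣVar(i)/σ²_total) = (3/2)·(1 − 4.02/8.70) = 0.81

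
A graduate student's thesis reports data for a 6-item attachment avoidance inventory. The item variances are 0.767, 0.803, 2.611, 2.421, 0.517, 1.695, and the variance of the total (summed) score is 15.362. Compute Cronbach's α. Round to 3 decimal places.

ΣVar(i) = 0.767 + 0.803 + 2.611 + 2.421 + 0.517 + 1.695 = 8.814
α = (k/(k−1))·(1 − ΣVar(i)/total variance) = (6/5)·(1 − 8.814/15.362) = 0.511

Cronbach's α = 0.511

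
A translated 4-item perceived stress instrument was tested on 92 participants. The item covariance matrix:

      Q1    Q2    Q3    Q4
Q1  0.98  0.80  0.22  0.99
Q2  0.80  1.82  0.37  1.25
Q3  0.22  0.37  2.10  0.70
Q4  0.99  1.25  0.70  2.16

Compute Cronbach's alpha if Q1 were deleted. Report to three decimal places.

α = 0.649

Remaining items: Q2, Q3, Q4 (k = 3).
Σσ²ᵢ = 1.82 + 2.10 + 2.16 = 6.08
total variance = 6.08 + 2 × 2.32 = 10.72
α (item deleted) = (3/2)·(1 − 6.08/10.72) = 0.649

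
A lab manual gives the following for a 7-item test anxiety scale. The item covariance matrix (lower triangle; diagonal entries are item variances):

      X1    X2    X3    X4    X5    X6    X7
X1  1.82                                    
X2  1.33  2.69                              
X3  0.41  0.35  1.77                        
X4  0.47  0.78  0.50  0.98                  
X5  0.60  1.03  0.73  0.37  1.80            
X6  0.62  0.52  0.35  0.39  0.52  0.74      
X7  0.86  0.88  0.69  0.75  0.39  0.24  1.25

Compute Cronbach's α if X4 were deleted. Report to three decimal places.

α = 0.785

Remaining items: X1, X2, X3, X5, X6, X7 (k = 6).
sum of item variances = 1.82 + 2.69 + 1.77 + 1.80 + 0.74 + 1.25 = 10.07
Var(T) = 10.07 + 2 × 9.52 = 29.11
α (item deleted) = (6/5)·(1 − 10.07/29.11) = 0.785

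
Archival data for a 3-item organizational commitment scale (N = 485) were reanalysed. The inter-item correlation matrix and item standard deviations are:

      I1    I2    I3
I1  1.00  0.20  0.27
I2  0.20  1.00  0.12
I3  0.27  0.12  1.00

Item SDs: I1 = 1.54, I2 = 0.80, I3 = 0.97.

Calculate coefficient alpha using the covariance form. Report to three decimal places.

Σσ²ᵢ = 1.54² + 0.80² + 0.97² = 3.9525
Covariances σ_ij = r_ij · s_i · s_j:
  σ(I1,I2) = 0.20 × 1.54 × 0.80 = 0.2464
  σ(I1,I3) = 0.27 × 1.54 × 0.97 = 0.4033
  σ(I2,I3) = 0.12 × 0.80 × 0.97 = 0.0931
σ²_T = Σσ²ᵢ + 2·Σσ_ij = 3.9525 + 2 × 0.7428 = 5.4381
α = (3/2)·(1 − 3.9525/5.4381) = 0.410

coefficient alpha = 0.410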